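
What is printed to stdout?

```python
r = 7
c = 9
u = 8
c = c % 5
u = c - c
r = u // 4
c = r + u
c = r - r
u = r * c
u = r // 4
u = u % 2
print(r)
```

c = 9%5 = 4
u = 4-4 = 0
r = 0//4 = 0
c = 0+0 = 0
c = 0-0 = 0
u = 0*0 = 0
u = 0//4 = 0
u = 0%2 = 0

0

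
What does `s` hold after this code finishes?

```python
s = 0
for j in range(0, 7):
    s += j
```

21

j=0: s = 0+0 = 0
j=1: s = 0+1 = 1
j=2: s = 1+2 = 3
j=3: s = 3+3 = 6
j=4: s = 6+4 = 10
j=5: s = 10+5 = 15
j=6: s = 15+6 = 21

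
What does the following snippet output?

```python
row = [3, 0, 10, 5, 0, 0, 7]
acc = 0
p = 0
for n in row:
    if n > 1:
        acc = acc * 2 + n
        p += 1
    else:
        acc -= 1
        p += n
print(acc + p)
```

n=3: >1, acc = 0*2+3 = 3; p=1
n=0: not >1, acc = 3-1 = 2; p=1
n=10: >1, acc = 2*2+10 = 14; p=2
n=5: >1, acc = 14*2+5 = 33; p=3
n=0: not >1, acc = 33-1 = 32; p=3
n=0: not >1, acc = 32-1 = 31; p=3
n=7: >1, acc = 31*2+7 = 69; p=4
acc+p = 69+4 = 73

73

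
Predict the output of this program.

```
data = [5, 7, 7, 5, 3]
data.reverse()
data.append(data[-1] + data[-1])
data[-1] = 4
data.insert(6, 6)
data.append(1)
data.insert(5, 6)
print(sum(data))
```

reverse → [3, 5, 7, 7, 5]
append data[-1]+data[-1] = 5+5 = 10 → [3, 5, 7, 7, 5, 10]
data[-1] = 4 → [3, 5, 7, 7, 5, 4]
insert 6 at 6 → [3, 5, 7, 7, 5, 4, 6]
append 1 → [3, 5, 7, 7, 5, 4, 6, 1]
insert 6 at 5 → [3, 5, 7, 7, 5, 6, 4, 6, 1]
sum = 44

44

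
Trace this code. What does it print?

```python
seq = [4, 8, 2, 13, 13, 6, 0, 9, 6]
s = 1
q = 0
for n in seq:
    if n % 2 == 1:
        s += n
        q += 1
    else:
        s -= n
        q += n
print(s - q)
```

-19

n=4: not odd, s = 1-4 = -3; q=4
n=8: not odd, s = (-3)-8 = -11; q=12
n=2: not odd, s = (-11)-2 = -13; q=14
n=13: odd, s = (-13)+13 = 0; q=15
n=13: odd, s = 0+13 = 13; q=16
n=6: not odd, s = 13-6 = 7; q=22
n=0: not odd, s = 7-0 = 7; q=22
n=9: odd, s = 7+9 = 16; q=23
n=6: not odd, s = 16-6 = 10; q=29
s-q = 10-29 = -19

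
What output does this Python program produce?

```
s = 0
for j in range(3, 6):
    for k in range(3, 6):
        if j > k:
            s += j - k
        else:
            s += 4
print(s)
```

j=3,k=3: not 3>3, s = 0+4 = 4
j=3,k=4: not 3>4, s = 4+4 = 8
j=3,k=5: not 3>5, s = 8+4 = 12
j=4,k=3: 4>3, s = 12+1 = 13
j=4,k=4: not 4>4, s = 13+4 = 17
j=4,k=5: not 4>5, s = 17+4 = 21
j=5,k=3: 5>3, s = 21+2 = 23
j=5,k=4: 5>4, s = 23+1 = 24
j=5,k=5: not 5>5, s = 24+4 = 28

28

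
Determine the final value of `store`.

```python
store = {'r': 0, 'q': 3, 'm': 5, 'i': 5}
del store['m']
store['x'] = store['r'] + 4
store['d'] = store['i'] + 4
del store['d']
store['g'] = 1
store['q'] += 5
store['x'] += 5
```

del 'm' → {'r': 0, 'q': 3, 'i': 5}
store['x'] = store['r']+4 = 4 → {'r': 0, 'q': 3, 'i': 5, 'x': 4}
store['d'] = store['i']+4 = 9 → {'r': 0, 'q': 3, 'i': 5, 'x': 4, 'd': 9}
del 'd' → {'r': 0, 'q': 3, 'i': 5, 'x': 4}
store['g'] = 1 → {'r': 0, 'q': 3, 'i': 5, 'x': 4, 'g': 1}
store['q'] = 3+5 = 8 → {'r': 0, 'q': 8, 'i': 5, 'x': 4, 'g': 1}
store['x'] = 4+5 = 9 → {'r': 0, 'q': 8, 'i': 5, 'x': 9, 'g': 1}

{'r': 0, 'q': 8, 'i': 5, 'x': 9, 'g': 1}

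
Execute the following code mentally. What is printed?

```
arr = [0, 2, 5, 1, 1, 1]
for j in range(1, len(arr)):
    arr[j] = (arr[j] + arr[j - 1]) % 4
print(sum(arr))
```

8

j=1: arr[1] = (2+0)%4 = 2 → [0, 2, 5, 1, 1, 1]
j=2: arr[2] = (5+2)%4 = 3 → [0, 2, 3, 1, 1, 1]
j=3: arr[3] = (1+3)%4 = 0 → [0, 2, 3, 0, 1, 1]
j=4: arr[4] = (1+0)%4 = 1 → [0, 2, 3, 0, 1, 1]
j=5: arr[5] = (1+1)%4 = 2 → [0, 2, 3, 0, 1, 2]
sum = 8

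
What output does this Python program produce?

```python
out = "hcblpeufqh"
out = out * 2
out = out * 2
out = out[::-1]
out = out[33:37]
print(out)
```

repeat ×2 → 'hcblpeufqhhcblpeufqh'
repeat ×2 → 'hcblpeufqhhcblpeufqhhcblpeufqhhcblpeufqh'
reverse → 'hqfueplbchhqfueplbchhqfueplbchhqfueplbch'
slice [33:37] → 'uepl'

uepl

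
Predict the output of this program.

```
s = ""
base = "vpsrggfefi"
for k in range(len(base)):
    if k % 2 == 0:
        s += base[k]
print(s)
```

vsgff

k=0: add 'v' → 'v'
k=1: skip
k=2: add 's' → 'vs'
k=3: skip
k=4: add 'g' → 'vsg'
k=5: skip
k=6: add 'f' → 'vsgf'
k=7: skip
k=8: add 'f' → 'vsgff'
k=9: skip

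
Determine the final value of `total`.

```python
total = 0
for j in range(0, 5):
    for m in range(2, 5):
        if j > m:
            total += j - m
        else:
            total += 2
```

28

j=0,m=2: not 0>2, total = 0+2 = 2
j=0,m=3: not 0>3, total = 2+2 = 4
j=0,m=4: not 0>4, total = 4+2 = 6
j=1,m=2: not 1>2, total = 6+2 = 8
j=1,m=3: not 1>3, total = 8+2 = 10
j=1,m=4: not 1>4, total = 10+2 = 12
j=2,m=2: not 2>2, total = 12+2 = 14
j=2,m=3: not 2>3, total = 14+2 = 16
j=2,m=4: not 2>4, total = 16+2 = 18
j=3,m=2: 3>2, total = 18+1 = 19
j=3,m=3: not 3>3, total = 19+2 = 21
j=3,m=4: not 3>4, total = 21+2 = 23
j=4,m=2: 4>2, total = 23+2 = 25
j=4,m=3: 4>3, total = 25+1 = 26
j=4,m=4: not 4>4, total = 26+2 = 28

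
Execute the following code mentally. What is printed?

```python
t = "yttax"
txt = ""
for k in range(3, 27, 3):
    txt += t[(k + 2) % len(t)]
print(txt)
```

yatxtyat

k=3: add t[0]='y' → 'y'
k=6: add t[3]='a' → 'ya'
k=9: add t[1]='t' → 'yat'
k=12: add t[4]='x' → 'yatx'
k=15: add t[2]='t' → 'yatxt'
k=18: add t[0]='y' → 'yatxty'
k=21: add t[3]='a' → 'yatxtya'
k=24: add t[1]='t' → 'yatxtyat'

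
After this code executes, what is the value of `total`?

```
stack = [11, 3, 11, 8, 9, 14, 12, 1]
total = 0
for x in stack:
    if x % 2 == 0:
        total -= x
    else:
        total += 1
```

-29

x=11: not even, total = 0+1 = 1
x=3: not even, total = 1+1 = 2
x=11: not even, total = 2+1 = 3
x=8: even, total = 3-8 = -5
x=9: not even, total = (-5)+1 = -4
x=14: even, total = (-4)-14 = -18
x=12: even, total = (-18)-12 = -30
x=1: not even, total = (-30)+1 = -29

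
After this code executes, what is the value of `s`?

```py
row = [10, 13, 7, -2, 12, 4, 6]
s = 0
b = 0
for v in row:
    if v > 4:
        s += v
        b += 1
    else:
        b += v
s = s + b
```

v=10: >4, s = 0+10 = 10; b=1
v=13: >4, s = 10+13 = 23; b=2
v=7: >4, s = 23+7 = 30; b=3
v=-2: not >4; b=1
v=12: >4, s = 30+12 = 42; b=2
v=4: not >4; b=6
v=6: >4, s = 42+6 = 48; b=7
s+b = 48+7 = 55

55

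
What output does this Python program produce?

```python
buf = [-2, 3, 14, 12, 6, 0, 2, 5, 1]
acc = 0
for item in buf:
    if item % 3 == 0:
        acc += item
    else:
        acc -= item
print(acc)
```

1

item=-2: not %3==0, acc = 0-(-2) = 2
item=3: %3==0, acc = 2+3 = 5
item=14: not %3==0, acc = 5-14 = -9
item=12: %3==0, acc = (-9)+12 = 3
item=6: %3==0, acc = 3+6 = 9
item=0: %3==0, acc = 9+0 = 9
item=2: not %3==0, acc = 9-2 = 7
item=5: not %3==0, acc = 7-5 = 2
item=1: not %3==0, acc = 2-1 = 1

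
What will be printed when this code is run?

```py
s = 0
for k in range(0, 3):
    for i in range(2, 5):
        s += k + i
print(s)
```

36

k=0,i=2: s = 0+2 = 2
k=0,i=3: s = 2+3 = 5
k=0,i=4: s = 5+4 = 9
k=1,i=2: s = 9+3 = 12
k=1,i=3: s = 12+4 = 16
k=1,i=4: s = 16+5 = 21
k=2,i=2: s = 21+4 = 25
k=2,i=3: s = 25+5 = 30
k=2,i=4: s = 30+6 = 36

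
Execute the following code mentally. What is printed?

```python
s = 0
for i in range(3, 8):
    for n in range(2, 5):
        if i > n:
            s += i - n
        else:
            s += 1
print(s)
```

34

i=3,n=2: 3>2, s = 0+1 = 1
i=3,n=3: not 3>3, s = 1+1 = 2
i=3,n=4: not 3>4, s = 2+1 = 3
i=4,n=2: 4>2, s = 3+2 = 5
i=4,n=3: 4>3, s = 5+1 = 6
i=4,n=4: not 4>4, s = 6+1 = 7
i=5,n=2: 5>2, s = 7+3 = 10
i=5,n=3: 5>3, s = 10+2 = 12
i=5,n=4: 5>4, s = 12+1 = 13
i=6,n=2: 6>2, s = 13+4 = 17
i=6,n=3: 6>3, s = 17+3 = 20
i=6,n=4: 6>4, s = 20+2 = 22
i=7,n=2: 7>2, s = 22+5 = 27
i=7,n=3: 7>3, s = 27+4 = 31
i=7,n=4: 7>4, s = 31+3 = 34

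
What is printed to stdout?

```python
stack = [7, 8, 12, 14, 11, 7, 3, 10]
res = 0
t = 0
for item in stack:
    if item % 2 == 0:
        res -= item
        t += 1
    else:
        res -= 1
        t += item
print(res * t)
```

item=7: not even, res = 0-1 = -1; t=7
item=8: even, res = (-1)-8 = -9; t=8
item=12: even, res = (-9)-12 = -21; t=9
item=14: even, res = (-21)-14 = -35; t=10
item=11: not even, res = (-35)-1 = -36; t=21
item=7: not even, res = (-36)-1 = -37; t=28
item=3: not even, res = (-37)-1 = -38; t=31
item=10: even, res = (-38)-10 = -48; t=32
res*t = (-48)*32 = -1536

-1536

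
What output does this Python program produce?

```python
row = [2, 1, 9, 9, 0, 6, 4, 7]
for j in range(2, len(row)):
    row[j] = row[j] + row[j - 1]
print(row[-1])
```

36

j=2: row[2] = 9+1 = 10 → [2, 1, 10, 9, 0, 6, 4, 7]
j=3: row[3] = 9+10 = 19 → [2, 1, 10, 19, 0, 6, 4, 7]
j=4: row[4] = 0+19 = 19 → [2, 1, 10, 19, 19, 6, 4, 7]
j=5: row[5] = 6+19 = 25 → [2, 1, 10, 19, 19, 25, 4, 7]
j=6: row[6] = 4+25 = 29 → [2, 1, 10, 19, 19, 25, 29, 7]
j=7: row[7] = 7+29 = 36 → [2, 1, 10, 19, 19, 25, 29, 36]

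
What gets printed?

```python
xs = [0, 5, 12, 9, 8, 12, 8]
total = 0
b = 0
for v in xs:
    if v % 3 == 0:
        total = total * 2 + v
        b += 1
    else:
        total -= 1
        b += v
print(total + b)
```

v=0: %3==0, total = 0*2+0 = 0; b=1
v=5: not %3==0, total = 0-1 = -1; b=6
v=12: %3==0, total = (-1)*2+12 = 10; b=7
v=9: %3==0, total = 10*2+9 = 29; b=8
v=8: not %3==0, total = 29-1 = 28; b=16
v=12: %3==0, total = 28*2+12 = 68; b=17
v=8: not %3==0, total = 68-1 = 67; b=25
total+b = 67+25 = 92

92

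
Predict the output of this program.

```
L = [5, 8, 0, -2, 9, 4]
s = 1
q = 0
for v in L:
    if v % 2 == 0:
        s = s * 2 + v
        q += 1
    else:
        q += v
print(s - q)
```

v=5: not even; q=5
v=8: even, s = 1*2+8 = 10; q=6
v=0: even, s = 10*2+0 = 20; q=7
v=-2: even, s = 20*2+(-2) = 38; q=8
v=9: not even; q=17
v=4: even, s = 38*2+4 = 80; q=18
s-q = 80-18 = 62

62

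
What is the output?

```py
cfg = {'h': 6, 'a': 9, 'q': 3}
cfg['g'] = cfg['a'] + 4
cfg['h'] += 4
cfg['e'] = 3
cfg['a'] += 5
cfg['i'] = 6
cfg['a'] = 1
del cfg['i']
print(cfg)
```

{'h': 10, 'a': 1, 'q': 3, 'g': 13, 'e': 3}

cfg['g'] = cfg['a']+4 = 13 → {'h': 6, 'a': 9, 'q': 3, 'g': 13}
cfg['h'] = 6+4 = 10 → {'h': 10, 'a': 9, 'q': 3, 'g': 13}
cfg['e'] = 3 → {'h': 10, 'a': 9, 'q': 3, 'g': 13, 'e': 3}
cfg['a'] = 9+5 = 14 → {'h': 10, 'a': 14, 'q': 3, 'g': 13, 'e': 3}
cfg['i'] = 6 → {'h': 10, 'a': 14, 'q': 3, 'g': 13, 'e': 3, 'i': 6}
cfg['a'] = 1 → {'h': 10, 'a': 1, 'q': 3, 'g': 13, 'e': 3, 'i': 6}
del 'i' → {'h': 10, 'a': 1, 'q': 3, 'g': 13, 'e': 3}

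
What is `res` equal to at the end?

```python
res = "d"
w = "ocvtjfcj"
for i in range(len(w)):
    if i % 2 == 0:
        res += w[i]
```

i=0: add 'o' → 'do'
i=1: skip
i=2: add 'v' → 'dov'
i=3: skip
i=4: add 'j' → 'dovj'
i=5: skip
i=6: add 'c' → 'dovjc'
i=7: skip

'dovjc'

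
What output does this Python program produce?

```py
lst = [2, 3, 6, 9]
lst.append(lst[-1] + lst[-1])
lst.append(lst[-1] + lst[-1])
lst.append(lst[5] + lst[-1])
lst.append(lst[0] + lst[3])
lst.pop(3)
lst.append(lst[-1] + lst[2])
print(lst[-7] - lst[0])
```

1

append lst[-1]+lst[-1] = 9+9 = 18 → [2, 3, 6, 9, 18]
append lst[-1]+lst[-1] = 18+18 = 36 → [2, 3, 6, 9, 18, 36]
append lst[5]+lst[-1] = 36+36 = 72 → [2, 3, 6, 9, 18, 36, 72]
append lst[0]+lst[3] = 2+9 = 11 → [2, 3, 6, 9, 18, 36, 72, 11]
pop(3) removes 9 → [2, 3, 6, 18, 36, 72, 11]
append lst[-1]+lst[2] = 11+6 = 17 → [2, 3, 6, 18, 36, 72, 11, 17]
lst[-7]-lst[0] = 3-2 = 1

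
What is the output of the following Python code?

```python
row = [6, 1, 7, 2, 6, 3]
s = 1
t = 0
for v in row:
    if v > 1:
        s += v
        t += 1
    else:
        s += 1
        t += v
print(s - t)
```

v=6: >1, s = 1+6 = 7; t=1
v=1: not >1, s = 7+1 = 8; t=2
v=7: >1, s = 8+7 = 15; t=3
v=2: >1, s = 15+2 = 17; t=4
v=6: >1, s = 17+6 = 23; t=5
v=3: >1, s = 23+3 = 26; t=6
s-t = 26-6 = 20

20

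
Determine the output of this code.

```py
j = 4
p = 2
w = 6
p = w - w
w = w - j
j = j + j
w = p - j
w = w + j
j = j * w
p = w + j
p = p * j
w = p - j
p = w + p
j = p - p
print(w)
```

p = 6-6 = 0
w = 6-4 = 2
j = 4+4 = 8
w = 0-8 = -8
w = (-8)+8 = 0
j = 8*0 = 0
p = 0+0 = 0
p = 0*0 = 0
w = 0-0 = 0
p = 0+0 = 0
j = 0-0 = 0

0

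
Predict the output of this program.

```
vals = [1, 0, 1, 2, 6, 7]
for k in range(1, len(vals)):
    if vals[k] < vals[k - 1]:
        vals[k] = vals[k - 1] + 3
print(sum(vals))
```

k=1: 0<1, vals[1] = 1+3 = 4 → [1, 4, 1, 2, 6, 7]
k=2: 1<4, vals[2] = 4+3 = 7 → [1, 4, 7, 2, 6, 7]
k=3: 2<7, vals[3] = 7+3 = 10 → [1, 4, 7, 10, 6, 7]
k=4: 6<10, vals[4] = 10+3 = 13 → [1, 4, 7, 10, 13, 7]
k=5: 7<13, vals[5] = 13+3 = 16 → [1, 4, 7, 10, 13, 16]
sum = 51

51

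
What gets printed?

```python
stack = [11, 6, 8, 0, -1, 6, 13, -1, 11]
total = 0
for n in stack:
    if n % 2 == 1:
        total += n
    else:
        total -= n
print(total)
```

n=11: odd, total = 0+11 = 11
n=6: not odd, total = 11-6 = 5
n=8: not odd, total = 5-8 = -3
n=0: not odd, total = (-3)-0 = -3
n=-1: odd, total = (-3)+(-1) = -4
n=6: not odd, total = (-4)-6 = -10
n=13: odd, total = (-10)+13 = 3
n=-1: odd, total = 3+(-1) = 2
n=11: odd, total = 2+11 = 13

13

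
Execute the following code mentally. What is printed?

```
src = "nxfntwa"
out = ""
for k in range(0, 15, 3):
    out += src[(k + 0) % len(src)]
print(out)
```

nnafw

k=0: add src[0]='n' → 'n'
k=3: add src[3]='n' → 'nn'
k=6: add src[6]='a' → 'nna'
k=9: add src[2]='f' → 'nnaf'
k=12: add src[5]='w' → 'nnafw'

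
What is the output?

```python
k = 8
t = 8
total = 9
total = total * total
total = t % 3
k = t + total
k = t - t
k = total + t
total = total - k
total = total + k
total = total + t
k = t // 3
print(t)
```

8

total = 9*9 = 81
total = 8%3 = 2
k = 8+2 = 10
k = 8-8 = 0
k = 2+8 = 10
total = 2-10 = -8
total = (-8)+10 = 2
total = 2+8 = 10
k = 8//3 = 2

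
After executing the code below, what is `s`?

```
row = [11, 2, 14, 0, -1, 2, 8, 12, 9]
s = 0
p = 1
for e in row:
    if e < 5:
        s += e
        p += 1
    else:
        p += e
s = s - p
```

-56

e=11: not <5; p=12
e=2: <5, s = 0+2 = 2; p=13
e=14: not <5; p=27
e=0: <5, s = 2+0 = 2; p=28
e=-1: <5, s = 2+(-1) = 1; p=29
e=2: <5, s = 1+2 = 3; p=30
e=8: not <5; p=38
e=12: not <5; p=50
e=9: not <5; p=59
s-p = 3-59 = -56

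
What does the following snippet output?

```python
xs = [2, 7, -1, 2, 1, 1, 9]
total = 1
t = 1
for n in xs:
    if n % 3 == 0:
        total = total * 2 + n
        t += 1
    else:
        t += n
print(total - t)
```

n=2: not %3==0; t=3
n=7: not %3==0; t=10
n=-1: not %3==0; t=9
n=2: not %3==0; t=11
n=1: not %3==0; t=12
n=1: not %3==0; t=13
n=9: %3==0, total = 1*2+9 = 11; t=14
total-t = 11-14 = -3

-3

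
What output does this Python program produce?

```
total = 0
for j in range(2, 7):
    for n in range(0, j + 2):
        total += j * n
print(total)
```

375

j=2,n=0: total = 0+0 = 0
j=2,n=1: total = 0+2 = 2
j=2,n=2: total = 2+4 = 6
j=2,n=3: total = 6+6 = 12
j=3,n=0: total = 12+0 = 12
j=3,n=1: total = 12+3 = 15
j=3,n=2: total = 15+6 = 21
j=3,n=3: total = 21+9 = 30
j=3,n=4: total = 30+12 = 42
j=4,n=0: total = 42+0 = 42
j=4,n=1: total = 42+4 = 46
j=4,n=2: total = 46+8 = 54
j=4,n=3: total = 54+12 = 66
j=4,n=4: total = 66+16 = 82
j=4,n=5: total = 82+20 = 102
j=5,n=0: total = 102+0 = 102
j=5,n=1: total = 102+5 = 107
j=5,n=2: total = 107+10 = 117
j=5,n=3: total = 117+15 = 132
j=5,n=4: total = 132+20 = 152
j=5,n=5: total = 152+25 = 177
j=5,n=6: total = 177+30 = 207
j=6,n=0: total = 207+0 = 207
j=6,n=1: total = 207+6 = 213
j=6,n=2: total = 213+12 = 225
j=6,n=3: total = 225+18 = 243
j=6,n=4: total = 243+24 = 267
j=6,n=5: total = 267+30 = 297
j=6,n=6: total = 297+36 = 333
j=6,n=7: total = 333+42 = 375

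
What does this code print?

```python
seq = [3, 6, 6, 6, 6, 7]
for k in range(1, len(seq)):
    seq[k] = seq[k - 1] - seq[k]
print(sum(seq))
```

-73

k=1: seq[1] = 3-6 = -3 → [3, -3, 6, 6, 6, 7]
k=2: seq[2] = (-3)-6 = -9 → [3, -3, -9, 6, 6, 7]
k=3: seq[3] = (-9)-6 = -15 → [3, -3, -9, -15, 6, 7]
k=4: seq[4] = (-15)-6 = -21 → [3, -3, -9, -15, -21, 7]
k=5: seq[5] = (-21)-7 = -28 → [3, -3, -9, -15, -21, -28]
sum = -73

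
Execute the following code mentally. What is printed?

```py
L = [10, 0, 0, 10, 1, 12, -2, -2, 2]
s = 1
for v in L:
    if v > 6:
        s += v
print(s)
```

v=10: >6, s = 1+10 = 11
v=0: not >6
v=0: not >6
v=10: >6, s = 11+10 = 21
v=1: not >6
v=12: >6, s = 21+12 = 33
v=-2: not >6
v=-2: not >6
v=2: not >6

33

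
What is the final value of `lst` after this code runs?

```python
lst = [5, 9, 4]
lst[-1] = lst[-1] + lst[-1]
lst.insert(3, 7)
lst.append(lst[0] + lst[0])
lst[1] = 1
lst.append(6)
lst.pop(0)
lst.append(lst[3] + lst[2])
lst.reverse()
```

lst[-1] = lst[-1]+lst[-1] = 4+4 = 8 → [5, 9, 8]
insert 7 at 3 → [5, 9, 8, 7]
append lst[0]+lst[0] = 5+5 = 10 → [5, 9, 8, 7, 10]
lst[1] = 1 → [5, 1, 8, 7, 10]
append 6 → [5, 1, 8, 7, 10, 6]
pop(0) removes 5 → [1, 8, 7, 10, 6]
append lst[3]+lst[2] = 10+7 = 17 → [1, 8, 7, 10, 6, 17]
reverse → [17, 6, 10, 7, 8, 1]

[17, 6, 10, 7, 8, 1]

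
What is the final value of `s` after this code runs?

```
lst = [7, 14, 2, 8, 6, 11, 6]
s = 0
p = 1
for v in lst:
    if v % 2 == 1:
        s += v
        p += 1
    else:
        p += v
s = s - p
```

v=7: odd, s = 0+7 = 7; p=2
v=14: not odd; p=16
v=2: not odd; p=18
v=8: not odd; p=26
v=6: not odd; p=32
v=11: odd, s = 7+11 = 18; p=33
v=6: not odd; p=39
s-p = 18-39 = -21

-21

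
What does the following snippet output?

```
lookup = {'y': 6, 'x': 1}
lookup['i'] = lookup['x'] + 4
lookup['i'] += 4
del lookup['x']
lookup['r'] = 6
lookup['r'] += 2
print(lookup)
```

lookup['i'] = lookup['x']+4 = 5 → {'y': 6, 'x': 1, 'i': 5}
lookup['i'] = 5+4 = 9 → {'y': 6, 'x': 1, 'i': 9}
del 'x' → {'y': 6, 'i': 9}
lookup['r'] = 6 → {'y': 6, 'i': 9, 'r': 6}
lookup['r'] = 6+2 = 8 → {'y': 6, 'i': 9, 'r': 8}

{'y': 6, 'i': 9, 'r': 8}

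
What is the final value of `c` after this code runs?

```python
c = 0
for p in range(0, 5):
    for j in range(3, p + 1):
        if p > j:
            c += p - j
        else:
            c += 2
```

5

p=3,j=3: not 3>3, c = 0+2 = 2
p=4,j=3: 4>3, c = 2+1 = 3
p=4,j=4: not 4>4, c = 3+2 = 5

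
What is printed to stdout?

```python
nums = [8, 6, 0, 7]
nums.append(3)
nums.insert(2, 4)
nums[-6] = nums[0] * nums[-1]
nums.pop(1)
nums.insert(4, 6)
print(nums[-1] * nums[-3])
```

21

append 3 → [8, 6, 0, 7, 3]
insert 4 at 2 → [8, 6, 4, 0, 7, 3]
nums[-6] = nums[0]*nums[-1] = 8*3 = 24 → [24, 6, 4, 0, 7, 3]
pop(1) removes 6 → [24, 4, 0, 7, 3]
insert 6 at 4 → [24, 4, 0, 7, 6, 3]
nums[-1]*nums[-3] = 3*7 = 21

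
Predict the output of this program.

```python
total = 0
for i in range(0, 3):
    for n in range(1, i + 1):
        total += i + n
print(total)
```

i=1,n=1: total = 0+2 = 2
i=2,n=1: total = 2+3 = 5
i=2,n=2: total = 5+4 = 9

9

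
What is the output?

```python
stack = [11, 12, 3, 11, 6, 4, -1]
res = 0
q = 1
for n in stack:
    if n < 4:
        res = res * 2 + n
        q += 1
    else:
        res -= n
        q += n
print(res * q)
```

n=11: not <4, res = 0-11 = -11; q=12
n=12: not <4, res = (-11)-12 = -23; q=24
n=3: <4, res = (-23)*2+3 = -43; q=25
n=11: not <4, res = (-43)-11 = -54; q=36
n=6: not <4, res = (-54)-6 = -60; q=42
n=4: not <4, res = (-60)-4 = -64; q=46
n=-1: <4, res = (-64)*2+(-1) = -129; q=47
res*q = (-129)*47 = -6063

-6063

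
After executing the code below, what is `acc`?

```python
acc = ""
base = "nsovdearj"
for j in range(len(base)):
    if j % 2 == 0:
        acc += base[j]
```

'nodaj'

j=0: add 'n' → 'n'
j=1: skip
j=2: add 'o' → 'no'
j=3: skip
j=4: add 'd' → 'nod'
j=5: skip
j=6: add 'a' → 'noda'
j=7: skip
j=8: add 'j' → 'nodaj'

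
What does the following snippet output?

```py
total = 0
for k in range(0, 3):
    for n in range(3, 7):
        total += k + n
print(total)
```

k=0,n=3: total = 0+3 = 3
k=0,n=4: total = 3+4 = 7
k=0,n=5: total = 7+5 = 12
k=0,n=6: total = 12+6 = 18
k=1,n=3: total = 18+4 = 22
k=1,n=4: total = 22+5 = 27
k=1,n=5: total = 27+6 = 33
k=1,n=6: total = 33+7 = 40
k=2,n=3: total = 40+5 = 45
k=2,n=4: total = 45+6 = 51
k=2,n=5: total = 51+7 = 58
k=2,n=6: total = 58+8 = 66

66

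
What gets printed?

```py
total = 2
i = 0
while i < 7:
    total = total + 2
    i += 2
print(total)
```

i=0: total = 2+2 = 4
i=2: total = 4+2 = 6
i=4: total = 6+2 = 8
i=6: total = 8+2 = 10

10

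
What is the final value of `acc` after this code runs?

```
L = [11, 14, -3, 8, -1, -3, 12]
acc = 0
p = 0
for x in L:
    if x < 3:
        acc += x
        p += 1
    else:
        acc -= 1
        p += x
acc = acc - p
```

-59

x=11: not <3, acc = 0-1 = -1; p=11
x=14: not <3, acc = (-1)-1 = -2; p=25
x=-3: <3, acc = (-2)+(-3) = -5; p=26
x=8: not <3, acc = (-5)-1 = -6; p=34
x=-1: <3, acc = (-6)+(-1) = -7; p=35
x=-3: <3, acc = (-7)+(-3) = -10; p=36
x=12: not <3, acc = (-10)-1 = -11; p=48
acc-p = (-11)-48 = -59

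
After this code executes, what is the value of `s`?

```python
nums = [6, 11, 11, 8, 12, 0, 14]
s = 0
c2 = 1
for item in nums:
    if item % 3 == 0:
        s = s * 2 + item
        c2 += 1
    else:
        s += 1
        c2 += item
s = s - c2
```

13

item=6: %3==0, s = 0*2+6 = 6; c2=2
item=11: not %3==0, s = 6+1 = 7; c2=13
item=11: not %3==0, s = 7+1 = 8; c2=24
item=8: not %3==0, s = 8+1 = 9; c2=32
item=12: %3==0, s = 9*2+12 = 30; c2=33
item=0: %3==0, s = 30*2+0 = 60; c2=34
item=14: not %3==0, s = 60+1 = 61; c2=48
s-c2 = 61-48 = 13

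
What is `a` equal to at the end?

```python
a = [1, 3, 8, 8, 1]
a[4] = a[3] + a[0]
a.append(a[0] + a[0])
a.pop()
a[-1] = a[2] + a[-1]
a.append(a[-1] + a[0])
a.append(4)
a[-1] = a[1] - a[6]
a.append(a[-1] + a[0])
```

[1, 3, 8, 8, 17, 18, -1, 0]

a[4] = a[3]+a[0] = 8+1 = 9 → [1, 3, 8, 8, 9]
append a[0]+a[0] = 1+1 = 2 → [1, 3, 8, 8, 9, 2]
pop() removes 2 → [1, 3, 8, 8, 9]
a[-1] = a[2]+a[-1] = 8+9 = 17 → [1, 3, 8, 8, 17]
append a[-1]+a[0] = 17+1 = 18 → [1, 3, 8, 8, 17, 18]
append 4 → [1, 3, 8, 8, 17, 18, 4]
a[-1] = a[1]-a[6] = 3-4 = -1 → [1, 3, 8, 8, 17, 18, -1]
append a[-1]+a[0] = (-1)+1 = 0 → [1, 3, 8, 8, 17, 18, -1, 0]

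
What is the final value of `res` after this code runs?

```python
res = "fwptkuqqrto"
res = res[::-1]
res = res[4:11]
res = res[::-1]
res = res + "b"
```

'fwptkuqb'

reverse → 'otrqquktpwf'
slice [4:11] → 'quktpwf'
reverse → 'fwptkuq'
+ 'b' → 'fwptkuqb'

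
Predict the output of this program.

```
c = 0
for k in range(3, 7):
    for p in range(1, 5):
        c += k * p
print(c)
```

k=3,p=1: c = 0+3 = 3
k=3,p=2: c = 3+6 = 9
k=3,p=3: c = 9+9 = 18
k=3,p=4: c = 18+12 = 30
k=4,p=1: c = 30+4 = 34
k=4,p=2: c = 34+8 = 42
k=4,p=3: c = 42+12 = 54
k=4,p=4: c = 54+16 = 70
k=5,p=1: c = 70+5 = 75
k=5,p=2: c = 75+10 = 85
k=5,p=3: c = 85+15 = 100
k=5,p=4: c = 100+20 = 120
k=6,p=1: c = 120+6 = 126
k=6,p=2: c = 126+12 = 138
k=6,p=3: c = 138+18 = 156
k=6,p=4: c = 156+24 = 180

180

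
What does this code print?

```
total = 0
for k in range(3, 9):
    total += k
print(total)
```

33

k=3: total = 0+3 = 3
k=4: total = 3+4 = 7
k=5: total = 7+5 = 12
k=6: total = 12+6 = 18
k=7: total = 18+7 = 25
k=8: total = 25+8 = 33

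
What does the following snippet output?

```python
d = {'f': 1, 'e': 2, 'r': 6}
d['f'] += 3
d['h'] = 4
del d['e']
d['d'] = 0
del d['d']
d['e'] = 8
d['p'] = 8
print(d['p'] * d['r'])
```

d['f'] = 1+3 = 4 → {'f': 4, 'e': 2, 'r': 6}
d['h'] = 4 → {'f': 4, 'e': 2, 'r': 6, 'h': 4}
del 'e' → {'f': 4, 'r': 6, 'h': 4}
d['d'] = 0 → {'f': 4, 'r': 6, 'h': 4, 'd': 0}
del 'd' → {'f': 4, 'r': 6, 'h': 4}
d['e'] = 8 → {'f': 4, 'r': 6, 'h': 4, 'e': 8}
d['p'] = 8 → {'f': 4, 'r': 6, 'h': 4, 'e': 8, 'p': 8}
d['p']*d['r'] = 8*6 = 48

48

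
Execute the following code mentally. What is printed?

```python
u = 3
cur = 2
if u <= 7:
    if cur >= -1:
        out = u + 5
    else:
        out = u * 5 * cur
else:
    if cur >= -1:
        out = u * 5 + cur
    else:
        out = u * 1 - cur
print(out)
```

u=3, cur=2
u <= 7 is True; cur >= -1 is True
→ out = u + 5 = 8

8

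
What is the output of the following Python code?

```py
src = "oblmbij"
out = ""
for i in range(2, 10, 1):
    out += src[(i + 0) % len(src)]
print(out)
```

lmbijobl

i=2: add src[2]='l' → 'l'
i=3: add src[3]='m' → 'lm'
i=4: add src[4]='b' → 'lmb'
i=5: add src[5]='i' → 'lmbi'
i=6: add src[6]='j' → 'lmbij'
i=7: add src[0]='o' → 'lmbijo'
i=8: add src[1]='b' → 'lmbijob'
i=9: add src[2]='l' → 'lmbijobl'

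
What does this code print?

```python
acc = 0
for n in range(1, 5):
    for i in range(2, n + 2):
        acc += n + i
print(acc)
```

n=1,i=2: acc = 0+3 = 3
n=2,i=2: acc = 3+4 = 7
n=2,i=3: acc = 7+5 = 12
n=3,i=2: acc = 12+5 = 17
n=3,i=3: acc = 17+6 = 23
n=3,i=4: acc = 23+7 = 30
n=4,i=2: acc = 30+6 = 36
n=4,i=3: acc = 36+7 = 43
n=4,i=4: acc = 43+8 = 51
n=4,i=5: acc = 51+9 = 60

60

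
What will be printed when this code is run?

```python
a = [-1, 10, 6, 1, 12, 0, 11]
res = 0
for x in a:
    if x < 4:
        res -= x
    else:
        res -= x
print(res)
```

x=-1: <4, res = 0-(-1) = 1
x=10: not <4, res = 1-10 = -9
x=6: not <4, res = (-9)-6 = -15
x=1: <4, res = (-15)-1 = -16
x=12: not <4, res = (-16)-12 = -28
x=0: <4, res = (-28)-0 = -28
x=11: not <4, res = (-28)-11 = -39

-39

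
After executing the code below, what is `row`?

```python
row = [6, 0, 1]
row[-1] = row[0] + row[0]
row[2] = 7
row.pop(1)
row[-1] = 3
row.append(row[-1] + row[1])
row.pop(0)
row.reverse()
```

row[-1] = row[0]+row[0] = 6+6 = 12 → [6, 0, 12]
row[2] = 7 → [6, 0, 7]
pop(1) removes 0 → [6, 7]
row[-1] = 3 → [6, 3]
append row[-1]+row[1] = 3+3 = 6 → [6, 3, 6]
pop(0) removes 6 → [3, 6]
reverse → [6, 3]

[6, 3]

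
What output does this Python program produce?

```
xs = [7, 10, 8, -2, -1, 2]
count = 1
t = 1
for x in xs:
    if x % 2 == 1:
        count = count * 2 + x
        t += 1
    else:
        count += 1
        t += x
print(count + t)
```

45

x=7: odd, count = 1*2+7 = 9; t=2
x=10: not odd, count = 9+1 = 10; t=12
x=8: not odd, count = 10+1 = 11; t=20
x=-2: not odd, count = 11+1 = 12; t=18
x=-1: odd, count = 12*2+(-1) = 23; t=19
x=2: not odd, count = 23+1 = 24; t=21
count+t = 24+21 = 45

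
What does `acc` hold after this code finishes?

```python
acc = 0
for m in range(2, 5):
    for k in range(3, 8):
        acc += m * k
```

225

m=2,k=3: acc = 0+6 = 6
m=2,k=4: acc = 6+8 = 14
m=2,k=5: acc = 14+10 = 24
m=2,k=6: acc = 24+12 = 36
m=2,k=7: acc = 36+14 = 50
m=3,k=3: acc = 50+9 = 59
m=3,k=4: acc = 59+12 = 71
m=3,k=5: acc = 71+15 = 86
m=3,k=6: acc = 86+18 = 104
m=3,k=7: acc = 104+21 = 125
m=4,k=3: acc = 125+12 = 137
m=4,k=4: acc = 137+16 = 153
m=4,k=5: acc = 153+20 = 173
m=4,k=6: acc = 173+24 = 197
m=4,k=7: acc = 197+28 = 225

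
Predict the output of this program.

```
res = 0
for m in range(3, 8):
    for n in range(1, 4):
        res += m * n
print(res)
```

m=3,n=1: res = 0+3 = 3
m=3,n=2: res = 3+6 = 9
m=3,n=3: res = 9+9 = 18
m=4,n=1: res = 18+4 = 22
m=4,n=2: res = 22+8 = 30
m=4,n=3: res = 30+12 = 42
m=5,n=1: res = 42+5 = 47
m=5,n=2: res = 47+10 = 57
m=5,n=3: res = 57+15 = 72
m=6,n=1: res = 72+6 = 78
m=6,n=2: res = 78+12 = 90
m=6,n=3: res = 90+18 = 108
m=7,n=1: res = 108+7 = 115
m=7,n=2: res = 115+14 = 129
m=7,n=3: res = 129+21 = 150

150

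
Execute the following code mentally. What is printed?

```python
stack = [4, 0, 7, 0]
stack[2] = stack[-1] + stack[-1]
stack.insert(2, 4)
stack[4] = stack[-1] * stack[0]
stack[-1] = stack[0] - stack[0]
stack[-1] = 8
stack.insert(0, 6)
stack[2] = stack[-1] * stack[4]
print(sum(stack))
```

22

stack[2] = stack[-1]+stack[-1] = 0+0 = 0 → [4, 0, 0, 0]
insert 4 at 2 → [4, 0, 4, 0, 0]
stack[4] = stack[-1]*stack[0] = 0*4 = 0 → [4, 0, 4, 0, 0]
stack[-1] = stack[0]-stack[0] = 4-4 = 0 → [4, 0, 4, 0, 0]
stack[-1] = 8 → [4, 0, 4, 0, 8]
insert 6 at 0 → [6, 4, 0, 4, 0, 8]
stack[2] = stack[-1]*stack[4] = 8*0 = 0 → [6, 4, 0, 4, 0, 8]
sum = 22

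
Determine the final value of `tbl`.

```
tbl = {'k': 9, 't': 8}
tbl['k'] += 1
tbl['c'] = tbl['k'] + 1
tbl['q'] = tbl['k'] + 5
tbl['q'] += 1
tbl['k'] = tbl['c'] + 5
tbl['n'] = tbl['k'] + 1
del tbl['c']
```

tbl['k'] = 9+1 = 10 → {'k': 10, 't': 8}
tbl['c'] = tbl['k']+1 = 11 → {'k': 10, 't': 8, 'c': 11}
tbl['q'] = tbl['k']+5 = 15 → {'k': 10, 't': 8, 'c': 11, 'q': 15}
tbl['q'] = 15+1 = 16 → {'k': 10, 't': 8, 'c': 11, 'q': 16}
tbl['k'] = tbl['c']+5 = 16 → {'k': 16, 't': 8, 'c': 11, 'q': 16}
tbl['n'] = tbl['k']+1 = 17 → {'k': 16, 't': 8, 'c': 11, 'q': 16, 'n': 17}
del 'c' → {'k': 16, 't': 8, 'q': 16, 'n': 17}

{'k': 16, 't': 8, 'q': 16, 'n': 17}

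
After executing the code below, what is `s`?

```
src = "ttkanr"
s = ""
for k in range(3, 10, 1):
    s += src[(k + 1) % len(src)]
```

'nrttkan'

k=3: add src[4]='n' → 'n'
k=4: add src[5]='r' → 'nr'
k=5: add src[0]='t' → 'nrt'
k=6: add src[1]='t' → 'nrtt'
k=7: add src[2]='k' → 'nrttk'
k=8: add src[3]='a' → 'nrttka'
k=9: add src[4]='n' → 'nrttkan'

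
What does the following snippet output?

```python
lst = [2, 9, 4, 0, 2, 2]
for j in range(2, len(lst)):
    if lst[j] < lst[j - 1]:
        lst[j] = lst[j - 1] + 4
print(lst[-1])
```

25

j=2: 4<9, lst[2] = 9+4 = 13 → [2, 9, 13, 0, 2, 2]
j=3: 0<13, lst[3] = 13+4 = 17 → [2, 9, 13, 17, 2, 2]
j=4: 2<17, lst[4] = 17+4 = 21 → [2, 9, 13, 17, 21, 2]
j=5: 2<21, lst[5] = 21+4 = 25 → [2, 9, 13, 17, 21, 25]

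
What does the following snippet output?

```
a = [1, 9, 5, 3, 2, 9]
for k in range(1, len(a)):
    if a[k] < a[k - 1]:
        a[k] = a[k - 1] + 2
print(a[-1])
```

17

k=1: 9>=1, unchanged → [1, 9, 5, 3, 2, 9]
k=2: 5<9, a[2] = 9+2 = 11 → [1, 9, 11, 3, 2, 9]
k=3: 3<11, a[3] = 11+2 = 13 → [1, 9, 11, 13, 2, 9]
k=4: 2<13, a[4] = 13+2 = 15 → [1, 9, 11, 13, 15, 9]
k=5: 9<15, a[5] = 15+2 = 17 → [1, 9, 11, 13, 15, 17]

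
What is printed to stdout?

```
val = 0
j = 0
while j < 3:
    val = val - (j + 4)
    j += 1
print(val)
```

j=0: val = 0-4 = -4
j=1: val = (-4)-5 = -9
j=2: val = (-9)-6 = -15

-15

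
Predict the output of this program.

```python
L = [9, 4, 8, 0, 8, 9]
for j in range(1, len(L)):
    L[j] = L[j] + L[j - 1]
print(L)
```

[9, 13, 21, 21, 29, 38]

j=1: L[1] = 4+9 = 13 → [9, 13, 8, 0, 8, 9]
j=2: L[2] = 8+13 = 21 → [9, 13, 21, 0, 8, 9]
j=3: L[3] = 0+21 = 21 → [9, 13, 21, 21, 8, 9]
j=4: L[4] = 8+21 = 29 → [9, 13, 21, 21, 29, 9]
j=5: L[5] = 9+29 = 38 → [9, 13, 21, 21, 29, 38]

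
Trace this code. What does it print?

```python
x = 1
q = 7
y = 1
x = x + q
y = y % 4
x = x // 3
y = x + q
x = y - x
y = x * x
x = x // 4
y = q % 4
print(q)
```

7

x = 1+7 = 8
y = 1%4 = 1
x = 8//3 = 2
y = 2+7 = 9
x = 9-2 = 7
y = 7*7 = 49
x = 7//4 = 1
y = 7%4 = 3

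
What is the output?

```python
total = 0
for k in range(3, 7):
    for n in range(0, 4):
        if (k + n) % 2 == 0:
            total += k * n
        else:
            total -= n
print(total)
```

40

k=3,n=0: odd sum, total = 0-0 = 0
k=3,n=1: even sum, total = 0+3 = 3
k=3,n=2: odd sum, total = 3-2 = 1
k=3,n=3: even sum, total = 1+9 = 10
k=4,n=0: even sum, total = 10+0 = 10
k=4,n=1: odd sum, total = 10-1 = 9
k=4,n=2: even sum, total = 9+8 = 17
k=4,n=3: odd sum, total = 17-3 = 14
k=5,n=0: odd sum, total = 14-0 = 14
k=5,n=1: even sum, total = 14+5 = 19
k=5,n=2: odd sum, total = 19-2 = 17
k=5,n=3: even sum, total = 17+15 = 32
k=6,n=0: even sum, total = 32+0 = 32
k=6,n=1: odd sum, total = 32-1 = 31
k=6,n=2: even sum, total = 31+12 = 43
k=6,n=3: odd sum, total = 43-3 = 40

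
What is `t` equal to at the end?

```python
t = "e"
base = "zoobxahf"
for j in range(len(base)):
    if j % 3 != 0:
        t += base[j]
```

j=0: skip
j=1: add 'o' → 'eo'
j=2: add 'o' → 'eoo'
j=3: skip
j=4: add 'x' → 'eoox'
j=5: add 'a' → 'eooxa'
j=6: skip
j=7: add 'f' → 'eooxaf'

'eooxaf'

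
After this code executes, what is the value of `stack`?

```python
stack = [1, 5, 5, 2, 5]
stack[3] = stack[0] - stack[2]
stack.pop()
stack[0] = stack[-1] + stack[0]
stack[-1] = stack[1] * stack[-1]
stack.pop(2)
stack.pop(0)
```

[5, -20]

stack[3] = stack[0]-stack[2] = 1-5 = -4 → [1, 5, 5, -4, 5]
pop() removes 5 → [1, 5, 5, -4]
stack[0] = stack[-1]+stack[0] = (-4)+1 = -3 → [-3, 5, 5, -4]
stack[-1] = stack[1]*stack[-1] = 5*(-4) = -20 → [-3, 5, 5, -20]
pop(2) removes 5 → [-3, 5, -20]
pop(0) removes -3 → [5, -20]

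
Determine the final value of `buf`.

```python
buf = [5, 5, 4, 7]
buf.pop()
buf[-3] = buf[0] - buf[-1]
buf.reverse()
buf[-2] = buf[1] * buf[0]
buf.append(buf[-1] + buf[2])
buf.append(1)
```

[4, 20, 1, 2, 1]

pop() removes 7 → [5, 5, 4]
buf[-3] = buf[0]-buf[-1] = 5-4 = 1 → [1, 5, 4]
reverse → [4, 5, 1]
buf[-2] = buf[1]*buf[0] = 5*4 = 20 → [4, 20, 1]
append buf[-1]+buf[2] = 1+1 = 2 → [4, 20, 1, 2]
append 1 → [4, 20, 1, 2, 1]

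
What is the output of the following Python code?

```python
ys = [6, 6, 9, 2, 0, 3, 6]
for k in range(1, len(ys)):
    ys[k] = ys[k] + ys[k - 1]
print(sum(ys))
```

k=1: ys[1] = 6+6 = 12 → [6, 12, 9, 2, 0, 3, 6]
k=2: ys[2] = 9+12 = 21 → [6, 12, 21, 2, 0, 3, 6]
k=3: ys[3] = 2+21 = 23 → [6, 12, 21, 23, 0, 3, 6]
k=4: ys[4] = 0+23 = 23 → [6, 12, 21, 23, 23, 3, 6]
k=5: ys[5] = 3+23 = 26 → [6, 12, 21, 23, 23, 26, 6]
k=6: ys[6] = 6+26 = 32 → [6, 12, 21, 23, 23, 26, 32]
sum = 143

143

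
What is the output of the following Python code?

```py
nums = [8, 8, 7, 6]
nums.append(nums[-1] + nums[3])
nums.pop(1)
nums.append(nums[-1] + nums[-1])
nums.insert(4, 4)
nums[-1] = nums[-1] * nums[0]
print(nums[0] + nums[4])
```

append nums[-1]+nums[3] = 6+6 = 12 → [8, 8, 7, 6, 12]
pop(1) removes 8 → [8, 7, 6, 12]
append nums[-1]+nums[-1] = 12+12 = 24 → [8, 7, 6, 12, 24]
insert 4 at 4 → [8, 7, 6, 12, 4, 24]
nums[-1] = nums[-1]*nums[0] = 24*8 = 192 → [8, 7, 6, 12, 4, 192]
nums[0]+nums[4] = 8+4 = 12

12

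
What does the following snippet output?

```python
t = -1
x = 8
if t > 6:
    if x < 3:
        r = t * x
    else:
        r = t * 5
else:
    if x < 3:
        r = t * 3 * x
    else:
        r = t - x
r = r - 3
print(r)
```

-12

t=-1, x=8
t > 6 is False; x < 3 is False
→ r = t - x = -9
r = (-9)-3 = -12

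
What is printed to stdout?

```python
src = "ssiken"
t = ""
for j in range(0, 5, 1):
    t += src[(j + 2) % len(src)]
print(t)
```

j=0: add src[2]='i' → 'i'
j=1: add src[3]='k' → 'ik'
j=2: add src[4]='e' → 'ike'
j=3: add src[5]='n' → 'iken'
j=4: add src[0]='s' → 'ikens'

ikens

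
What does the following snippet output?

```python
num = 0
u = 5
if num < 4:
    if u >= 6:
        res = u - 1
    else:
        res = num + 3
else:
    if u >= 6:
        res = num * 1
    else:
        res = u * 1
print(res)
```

3

num=0, u=5
num < 4 is True; u >= 6 is False
→ res = num + 3 = 3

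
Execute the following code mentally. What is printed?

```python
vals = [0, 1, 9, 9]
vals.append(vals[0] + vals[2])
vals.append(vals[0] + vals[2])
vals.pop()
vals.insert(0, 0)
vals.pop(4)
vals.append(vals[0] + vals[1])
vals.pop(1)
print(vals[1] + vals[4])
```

1

append vals[0]+vals[2] = 0+9 = 9 → [0, 1, 9, 9, 9]
append vals[0]+vals[2] = 0+9 = 9 → [0, 1, 9, 9, 9, 9]
pop() removes 9 → [0, 1, 9, 9, 9]
insert 0 at 0 → [0, 0, 1, 9, 9, 9]
pop(4) removes 9 → [0, 0, 1, 9, 9]
append vals[0]+vals[1] = 0+0 = 0 → [0, 0, 1, 9, 9, 0]
pop(1) removes 0 → [0, 1, 9, 9, 0]
vals[1]+vals[4] = 1+0 = 1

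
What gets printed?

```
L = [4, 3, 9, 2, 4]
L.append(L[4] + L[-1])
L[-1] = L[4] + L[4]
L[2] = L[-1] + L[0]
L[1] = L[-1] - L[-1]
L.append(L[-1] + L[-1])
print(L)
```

append L[4]+L[-1] = 4+4 = 8 → [4, 3, 9, 2, 4, 8]
L[-1] = L[4]+L[4] = 4+4 = 8 → [4, 3, 9, 2, 4, 8]
L[2] = L[-1]+L[0] = 8+4 = 12 → [4, 3, 12, 2, 4, 8]
L[1] = L[-1]-L[-1] = 8-8 = 0 → [4, 0, 12, 2, 4, 8]
append L[-1]+L[-1] = 8+8 = 16 → [4, 0, 12, 2, 4, 8, 16]

[4, 0, 12, 2, 4, 8, 16]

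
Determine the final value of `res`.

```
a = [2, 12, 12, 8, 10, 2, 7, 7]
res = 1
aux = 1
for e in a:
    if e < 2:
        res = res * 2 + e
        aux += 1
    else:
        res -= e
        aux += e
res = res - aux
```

e=2: not <2, res = 1-2 = -1; aux=3
e=12: not <2, res = (-1)-12 = -13; aux=15
e=12: not <2, res = (-13)-12 = -25; aux=27
e=8: not <2, res = (-25)-8 = -33; aux=35
e=10: not <2, res = (-33)-10 = -43; aux=45
e=2: not <2, res = (-43)-2 = -45; aux=47
e=7: not <2, res = (-45)-7 = -52; aux=54
e=7: not <2, res = (-52)-7 = -59; aux=61
res-aux = (-59)-61 = -120

-120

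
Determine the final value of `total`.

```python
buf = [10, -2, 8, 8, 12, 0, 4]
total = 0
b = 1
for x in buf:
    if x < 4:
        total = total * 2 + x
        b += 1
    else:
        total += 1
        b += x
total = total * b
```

315

x=10: not <4, total = 0+1 = 1; b=11
x=-2: <4, total = 1*2+(-2) = 0; b=12
x=8: not <4, total = 0+1 = 1; b=20
x=8: not <4, total = 1+1 = 2; b=28
x=12: not <4, total = 2+1 = 3; b=40
x=0: <4, total = 3*2+0 = 6; b=41
x=4: not <4, total = 6+1 = 7; b=45
total*b = 7*45 = 315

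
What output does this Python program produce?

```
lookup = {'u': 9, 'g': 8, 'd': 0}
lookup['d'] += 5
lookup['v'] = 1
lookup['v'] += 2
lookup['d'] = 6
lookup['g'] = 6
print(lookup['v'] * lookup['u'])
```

27

lookup['d'] = 0+5 = 5 → {'u': 9, 'g': 8, 'd': 5}
lookup['v'] = 1 → {'u': 9, 'g': 8, 'd': 5, 'v': 1}
lookup['v'] = 1+2 = 3 → {'u': 9, 'g': 8, 'd': 5, 'v': 3}
lookup['d'] = 6 → {'u': 9, 'g': 8, 'd': 6, 'v': 3}
lookup['g'] = 6 → {'u': 9, 'g': 6, 'd': 6, 'v': 3}
lookup['v']*lookup['u'] = 3*9 = 27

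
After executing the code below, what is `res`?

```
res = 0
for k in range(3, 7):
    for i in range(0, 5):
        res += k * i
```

k=3,i=0: res = 0+0 = 0
k=3,i=1: res = 0+3 = 3
k=3,i=2: res = 3+6 = 9
k=3,i=3: res = 9+9 = 18
k=3,i=4: res = 18+12 = 30
k=4,i=0: res = 30+0 = 30
k=4,i=1: res = 30+4 = 34
k=4,i=2: res = 34+8 = 42
k=4,i=3: res = 42+12 = 54
k=4,i=4: res = 54+16 = 70
k=5,i=0: res = 70+0 = 70
k=5,i=1: res = 70+5 = 75
k=5,i=2: res = 75+10 = 85
k=5,i=3: res = 85+15 = 100
k=5,i=4: res = 100+20 = 120
k=6,i=0: res = 120+0 = 120
k=6,i=1: res = 120+6 = 126
k=6,i=2: res = 126+12 = 138
k=6,i=3: res = 138+18 = 156
k=6,i=4: res = 156+24 = 180

180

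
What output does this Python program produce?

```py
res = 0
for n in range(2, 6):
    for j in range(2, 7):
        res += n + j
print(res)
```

n=2,j=2: res = 0+4 = 4
n=2,j=3: res = 4+5 = 9
n=2,j=4: res = 9+6 = 15
n=2,j=5: res = 15+7 = 22
n=2,j=6: res = 22+8 = 30
n=3,j=2: res = 30+5 = 35
n=3,j=3: res = 35+6 = 41
n=3,j=4: res = 41+7 = 48
n=3,j=5: res = 48+8 = 56
n=3,j=6: res = 56+9 = 65
n=4,j=2: res = 65+6 = 71
n=4,j=3: res = 71+7 = 78
n=4,j=4: res = 78+8 = 86
n=4,j=5: res = 86+9 = 95
n=4,j=6: res = 95+10 = 105
n=5,j=2: res = 105+7 = 112
n=5,j=3: res = 112+8 = 120
n=5,j=4: res = 120+9 = 129
n=5,j=5: res = 129+10 = 139
n=5,j=6: res = 139+11 = 150

150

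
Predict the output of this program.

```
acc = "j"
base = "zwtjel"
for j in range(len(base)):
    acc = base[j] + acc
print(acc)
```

j=0: prepend 'z' → 'zj'
j=1: prepend 'w' → 'wzj'
j=2: prepend 't' → 'twzj'
j=3: prepend 'j' → 'jtwzj'
j=4: prepend 'e' → 'ejtwzj'
j=5: prepend 'l' → 'lejtwzj'

lejtwzj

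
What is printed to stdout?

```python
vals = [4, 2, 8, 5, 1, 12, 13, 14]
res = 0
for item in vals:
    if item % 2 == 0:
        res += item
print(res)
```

40

item=4: even, res = 0+4 = 4
item=2: even, res = 4+2 = 6
item=8: even, res = 6+8 = 14
item=5: not even
item=1: not even
item=12: even, res = 14+12 = 26
item=13: not even
item=14: even, res = 26+14 = 40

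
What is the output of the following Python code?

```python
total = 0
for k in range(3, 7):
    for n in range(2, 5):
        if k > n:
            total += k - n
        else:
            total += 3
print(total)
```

k=3,n=2: 3>2, total = 0+1 = 1
k=3,n=3: not 3>3, total = 1+3 = 4
k=3,n=4: not 3>4, total = 4+3 = 7
k=4,n=2: 4>2, total = 7+2 = 9
k=4,n=3: 4>3, total = 9+1 = 10
k=4,n=4: not 4>4, total = 10+3 = 13
k=5,n=2: 5>2, total = 13+3 = 16
k=5,n=3: 5>3, total = 16+2 = 18
k=5,n=4: 5>4, total = 18+1 = 19
k=6,n=2: 6>2, total = 19+4 = 23
k=6,n=3: 6>3, total = 23+3 = 26
k=6,n=4: 6>4, total = 26+2 = 28

28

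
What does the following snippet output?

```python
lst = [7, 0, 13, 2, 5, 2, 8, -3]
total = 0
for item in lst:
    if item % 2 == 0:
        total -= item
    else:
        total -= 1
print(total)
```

-16

item=7: not even, total = 0-1 = -1
item=0: even, total = (-1)-0 = -1
item=13: not even, total = (-1)-1 = -2
item=2: even, total = (-2)-2 = -4
item=5: not even, total = (-4)-1 = -5
item=2: even, total = (-5)-2 = -7
item=8: even, total = (-7)-8 = -15
item=-3: not even, total = (-15)-1 = -16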